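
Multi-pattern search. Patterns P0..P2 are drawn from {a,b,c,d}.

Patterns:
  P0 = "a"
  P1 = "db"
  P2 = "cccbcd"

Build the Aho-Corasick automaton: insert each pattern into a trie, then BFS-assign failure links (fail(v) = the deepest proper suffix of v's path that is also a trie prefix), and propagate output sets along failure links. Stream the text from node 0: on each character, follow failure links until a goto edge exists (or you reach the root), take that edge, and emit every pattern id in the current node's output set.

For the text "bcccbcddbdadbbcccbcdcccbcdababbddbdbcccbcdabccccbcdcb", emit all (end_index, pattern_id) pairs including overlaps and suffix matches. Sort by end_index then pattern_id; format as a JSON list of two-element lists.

Construct AC machine:
Trie nodes:
  n0 'ε': a→1 c→4 d→2
  n1 'a': ·  ←P0
  n2 'd': b→3
  n3 'db': ·  ←P1
  n4 'c': c→5
  n5 'cc': c→6
  n6 'ccc': b→7
  n7 'cccb': c→8
  n8 'cccbc': d→9
  n9 'cccbcd': ·  ←P2

Failure links (BFS by depth):
  n1('a'): parent n0 fail=0; on 'a' 0 → fail=0;  out {0}∪∅={0}
  n2('d'): parent n0 fail=0; on 'd' 0 → fail=0;  out ∅∪∅=∅
  n4('c'): parent n0 fail=0; on 'c' 0 → fail=0;  out ∅∪∅=∅
  n3('db'): parent n2 fail=0; on 'b' 0 → fail=0;  out {1}∪∅={1}
  n5('cc'): parent n4 fail=0; on 'c' 0 → fail=4;  out ∅∪∅=∅
  n6('ccc'): parent n5 fail=4; on 'c' 4 → fail=5;  out ∅∪∅=∅
  n7('cccb'): parent n6 fail=5; on 'b' 5→4→0 → fail=0;  out ∅∪∅=∅
  n8('cccbc'): parent n7 fail=0; on 'c' 0 → fail=4;  out ∅∪∅=∅
  n9('cccbcd'): parent n8 fail=4; on 'd' 4→0 → fail=2;  out {2}∪∅={2}

Run:
i=0 'b': node 0→0
i=1 'c': node 0→4
i=2 'c': node 4→5
i=3 'c': node 5→6
i=4 'b': node 6→7
i=5 'c': node 7→8
i=6 'd': node 8→9  ** P2@[1:6]
i=7 'd': node 9→2 (via fail)
i=8 'b': node 2→3  ** P1@[7:8]
i=9 'd': node 3→2 (via fail)
i=10 'a': node 2→1 (via fail)  ** P0@[10:10]
i=11 'd': node 1→2 (via fail)
i=12 'b': node 2→3  ** P1@[11:12]
i=13 'b': node 3→0 (via fail)
i=14 'c': node 0→4
i=15 'c': node 4→5
i=16 'c': node 5→6
i=17 'b': node 6→7
i=18 'c': node 7→8
i=19 'd': node 8→9  ** P2@[14:19]
i=20 'c': node 9→4 (via fail)
i=21 'c': node 4→5
i=22 'c': node 5→6
i=23 'b': node 6→7
i=24 'c': node 7→8
i=25 'd': node 8→9  ** P2@[20:25]
i=26 'a': node 9→1 (via fail)  ** P0@[26:26]
i=27 'b': node 1→0 (via fail)
i=28 'a': node 0→1  ** P0@[28:28]
i=29 'b': node 1→0 (via fail)
i=30 'b': node 0→0
i=31 'd': node 0→2
i=32 'd': node 2→2 (via fail)
i=33 'b': node 2→3  ** P1@[32:33]
i=34 'd': node 3→2 (via fail)
i=35 'b': node 2→3  ** P1@[34:35]
i=36 'c': node 3→4 (via fail)
i=37 'c': node 4→5
i=38 'c': node 5→6
i=39 'b': node 6→7
i=40 'c': node 7→8
i=41 'd': node 8→9  ** P2@[36:41]
i=42 'a': node 9→1 (via fail)  ** P0@[42:42]
i=43 'b': node 1→0 (via fail)
i=44 'c': node 0→4
i=45 'c': node 4→5
i=46 'c': node 5→6
i=47 'c': node 6→6 (via fail)
i=48 'b': node 6→7
i=49 'c': node 7→8
i=50 'd': node 8→9  ** P2@[45:50]
i=51 'c': node 9→4 (via fail)
i=52 'b': node 4→0 (via fail)

All matches (sorted): [[6,2],[8,1],[10,0],[12,1],[19,2],[25,2],[26,0],[28,0],[33,1],[35,1],[41,2],[42,0],[50,2]]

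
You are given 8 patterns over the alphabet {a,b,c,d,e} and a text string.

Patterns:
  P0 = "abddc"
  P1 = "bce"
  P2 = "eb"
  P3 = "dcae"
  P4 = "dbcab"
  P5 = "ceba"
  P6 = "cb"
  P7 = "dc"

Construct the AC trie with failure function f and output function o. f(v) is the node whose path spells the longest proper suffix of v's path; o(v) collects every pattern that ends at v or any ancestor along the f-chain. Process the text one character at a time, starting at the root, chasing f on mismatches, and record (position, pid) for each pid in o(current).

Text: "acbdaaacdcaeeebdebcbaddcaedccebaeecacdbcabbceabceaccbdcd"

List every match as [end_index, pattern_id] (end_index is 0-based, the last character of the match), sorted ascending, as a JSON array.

Construct AC machine:
Trie (insert patterns):
  n0 'ε': a→1 b→6 c→19 d→11 e→9
  n1 'a': b→2
  n2 'ab': d→3
  n3 'abd': d→4
  n4 'abdd': c→5
  n5 'abddc': ·  [P0 ends]
  n6 'b': c→7
  n7 'bc': e→8
  n8 'bce': ·  [P1 ends]
  n9 'e': b→10
  n10 'eb': ·  [P2 ends]
  n11 'd': b→15 c→12
  n12 'dc': a→13  [P7 ends]
  n13 'dca': e→14
  n14 'dcae': ·  [P3 ends]
  n15 'db': c→16
  n16 'dbc': a→17
  n17 'dbca': b→18
  n18 'dbcab': ·  [P4 ends]
  n19 'c': b→23 e→20
  n20 'ce': b→21
  n21 'ceb': a→22
  n22 'ceba': ·  [P5 ends]
  n23 'cb': ·  [P6 ends]

BFS fail/out derivation:
  n1('a'): parent n0 fail=0; on 'a' 0 → fail=0;  out ∅∪∅=∅
  n6('b'): parent n0 fail=0; on 'b' 0 → fail=0;  out ∅∪∅=∅
  n9('e'): parent n0 fail=0; on 'e' 0 → fail=0;  out ∅∪∅=∅
  n11('d'): parent n0 fail=0; on 'd' 0 → fail=0;  out ∅∪∅=∅
  n19('c'): parent n0 fail=0; on 'c' 0 → fail=0;  out ∅∪∅=∅
  n2('ab'): parent n1 fail=0; on 'b' 0 → fail=6;  out ∅∪∅=∅
  n7('bc'): parent n6 fail=0; on 'c' 0 → fail=19;  out ∅∪∅=∅
  n10('eb'): parent n9 fail=0; on 'b' 0 → fail=6;  out {2}∪∅={2}
  n12('dc'): parent n11 fail=0; on 'c' 0 → fail=19;  out {7}∪∅={7}
  n15('db'): parent n11 fail=0; on 'b' 0 → fail=6;  out ∅∪∅=∅
  n20('ce'): parent n19 fail=0; on 'e' 0 → fail=9;  out ∅∪∅=∅
  n23('cb'): parent n19 fail=0; on 'b' 0 → fail=6;  out {6}∪∅={6}
  n3('abd'): parent n2 fail=6; on 'd' 6→0 → fail=11;  out ∅∪∅=∅
  n8('bce'): parent n7 fail=19; on 'e' 19 → fail=20;  out {1}∪∅={1}
  n13('dca'): parent n12 fail=19; on 'a' 19→0 → fail=1;  out ∅∪∅=∅
  n16('dbc'): parent n15 fail=6; on 'c' 6 → fail=7;  out ∅∪∅=∅
  n21('ceb'): parent n20 fail=9; on 'b' 9 → fail=10;  out ∅∪{2}={2}
  n4('abdd'): parent n3 fail=11; on 'd' 11→0 → fail=11;  out ∅∪∅=∅
  n14('dcae'): parent n13 fail=1; on 'e' 1→0 → fail=9;  out {3}∪∅={3}
  n17('dbca'): parent n16 fail=7; on 'a' 7→19→0 → fail=1;  out ∅∪∅=∅
  n22('ceba'): parent n21 fail=10; on 'a' 10→6→0 → fail=1;  out {5}∪∅={5}
  n5('abddc'): parent n4 fail=11; on 'c' 11 → fail=12;  out {0}∪{7}={0,7}
  n18('dbcab'): parent n17 fail=1; on 'b' 1 → fail=2;  out {4}∪∅={4}

Run:
pos 0 'a': at 1
pos 1 'c': at 19 ·f
pos 2 'b': at 23  emit P6@[1:2]
pos 3 'd': at 11 ·f
pos 4 'a': at 1 ·f
pos 5 'a': at 1 ·f
pos 6 'a': at 1 ·f
pos 7 'c': at 19 ·f
pos 8 'd': at 11 ·f
pos 9 'c': at 12  emit P7@[8:9]
pos 10 'a': at 13
pos 11 'e': at 14  emit P3@[8:11]
pos 12 'e': at 9 ·f
pos 13 'e': at 9 ·f
pos 14 'b': at 10  emit P2@[13:14]
pos 15 'd': at 11 ·f
pos 16 'e': at 9 ·f
pos 17 'b': at 10  emit P2@[16:17]
pos 18 'c': at 7 ·f
pos 19 'b': at 23 ·f  emit P6@[18:19]
pos 20 'a': at 1 ·f
pos 21 'd': at 11 ·f
pos 22 'd': at 11 ·f
pos 23 'c': at 12  emit P7@[22:23]
pos 24 'a': at 13
pos 25 'e': at 14  emit P3@[22:25]
pos 26 'd': at 11 ·f
pos 27 'c': at 12  emit P7@[26:27]
pos 28 'c': at 19 ·f
pos 29 'e': at 20
pos 30 'b': at 21  emit P2@[29:30]
pos 31 'a': at 22  emit P5@[28:31]
pos 32 'e': at 9 ·f
pos 33 'e': at 9 ·f
pos 34 'c': at 19 ·f
pos 35 'a': at 1 ·f
pos 36 'c': at 19 ·f
pos 37 'd': at 11 ·f
pos 38 'b': at 15
pos 39 'c': at 16
pos 40 'a': at 17
pos 41 'b': at 18  emit P4@[37:41]
pos 42 'b': at 6 ·f
pos 43 'c': at 7
pos 44 'e': at 8  emit P1@[42:44]
pos 45 'a': at 1 ·f
pos 46 'b': at 2
pos 47 'c': at 7 ·f
pos 48 'e': at 8  emit P1@[46:48]
pos 49 'a': at 1 ·f
pos 50 'c': at 19 ·f
pos 51 'c': at 19 ·f
pos 52 'b': at 23  emit P6@[51:52]
pos 53 'd': at 11 ·f
pos 54 'c': at 12  emit P7@[53:54]
pos 55 'd': at 11 ·f

All matches (sorted): [[2,6],[9,7],[11,3],[14,2],[17,2],[19,6],[23,7],[25,3],[27,7],[30,2],[31,5],[41,4],[44,1],[48,1],[52,6],[54,7]]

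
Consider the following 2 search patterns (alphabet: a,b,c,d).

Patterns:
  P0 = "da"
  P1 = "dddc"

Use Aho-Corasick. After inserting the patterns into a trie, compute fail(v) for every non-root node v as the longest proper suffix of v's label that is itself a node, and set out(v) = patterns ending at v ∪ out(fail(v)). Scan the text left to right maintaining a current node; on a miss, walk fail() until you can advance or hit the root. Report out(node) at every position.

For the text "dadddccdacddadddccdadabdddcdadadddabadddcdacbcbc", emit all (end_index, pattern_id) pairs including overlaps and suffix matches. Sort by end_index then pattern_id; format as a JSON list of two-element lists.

Build:
Trie nodes:
  n0 'ε': d→1
  n1 'd': a→2 d→3
  n2 'da': ·  [P0 ends]
  n3 'dd': d→4
  n4 'ddd': c→5
  n5 'dddc': ·  [P1 ends]

BFS fail/out derivation:
  n1('d'): parent n0 fail=0; on 'd' 0 → fail=0;  out ∅∪∅=∅
  n2('da'): parent n1 fail=0; on 'a' 0 → fail=0;  out {0}∪∅={0}
  n3('dd'): parent n1 fail=0; on 'd' 0 → fail=1;  out ∅∪∅=∅
  n4('ddd'): parent n3 fail=1; on 'd' 1 → fail=3;  out ∅∪∅=∅
  n5('dddc'): parent n4 fail=3; on 'c' 3→1→0 → fail=0;  out {1}∪∅={1}

Run:
[0] read 'd'  n0⇒n1
[1] read 'a'  n1⇒n2  emit P0@[0:1]
[2] read 'd'  n2⇒n1 (via fail)
[3] read 'd'  n1⇒n3
[4] read 'd'  n3⇒n4
[5] read 'c'  n4⇒n5  emit P1@[2:5]
[6] read 'c'  n5⇒n0 (via fail)
[7] read 'd'  n0⇒n1
[8] read 'a'  n1⇒n2  emit P0@[7:8]
[9] read 'c'  n2⇒n0 (via fail)
[10] read 'd'  n0⇒n1
[11] read 'd'  n1⇒n3
[12] read 'a'  n3⇒n2 (via fail)  emit P0@[11:12]
[13] read 'd'  n2⇒n1 (via fail)
[14] read 'd'  n1⇒n3
[15] read 'd'  n3⇒n4
[16] read 'c'  n4⇒n5  emit P1@[13:16]
[17] read 'c'  n5⇒n0 (via fail)
[18] read 'd'  n0⇒n1
[19] read 'a'  n1⇒n2  emit P0@[18:19]
[20] read 'd'  n2⇒n1 (via fail)
[21] read 'a'  n1⇒n2  emit P0@[20:21]
[22] read 'b'  n2⇒n0 (via fail)
[23] read 'd'  n0⇒n1
[24] read 'd'  n1⇒n3
[25] read 'd'  n3⇒n4
[26] read 'c'  n4⇒n5  emit P1@[23:26]
[27] read 'd'  n5⇒n1 (via fail)
[28] read 'a'  n1⇒n2  emit P0@[27:28]
[29] read 'd'  n2⇒n1 (via fail)
[30] read 'a'  n1⇒n2  emit P0@[29:30]
[31] read 'd'  n2⇒n1 (via fail)
[32] read 'd'  n1⇒n3
[33] read 'd'  n3⇒n4
[34] read 'a'  n4⇒n2 (via fail)  emit P0@[33:34]
[35] read 'b'  n2⇒n0 (via fail)
[36] read 'a'  n0⇒n0
[37] read 'd'  n0⇒n1
[38] read 'd'  n1⇒n3
[39] read 'd'  n3⇒n4
[40] read 'c'  n4⇒n5  emit P1@[37:40]
[41] read 'd'  n5⇒n1 (via fail)
[42] read 'a'  n1⇒n2  emit P0@[41:42]
[43] read 'c'  n2⇒n0 (via fail)
[44] read 'b'  n0⇒n0
[45] read 'c'  n0⇒n0
[46] read 'b'  n0⇒n0
[47] read 'c'  n0⇒n0

Result: [[1,0],[5,1],[8,0],[12,0],[16,1],[19,0],[21,0],[26,1],[28,0],[30,0],[34,0],[40,1],[42,0]]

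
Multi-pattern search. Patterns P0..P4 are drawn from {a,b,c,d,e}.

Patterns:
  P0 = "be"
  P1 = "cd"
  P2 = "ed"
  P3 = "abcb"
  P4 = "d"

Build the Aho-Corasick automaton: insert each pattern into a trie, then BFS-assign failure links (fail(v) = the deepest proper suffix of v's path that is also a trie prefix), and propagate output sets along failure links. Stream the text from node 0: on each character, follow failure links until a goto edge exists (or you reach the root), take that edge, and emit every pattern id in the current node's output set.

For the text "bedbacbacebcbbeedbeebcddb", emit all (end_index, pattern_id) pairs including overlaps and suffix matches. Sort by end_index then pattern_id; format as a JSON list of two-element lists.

Construct AC machine:
Trie (insert patterns):
  n0 'ε': a→7 b→1 c→3 d→11 e→5
  n1 'b': e→2
  n2 'be': ·  [P0 ends]
  n3 'c': d→4
  n4 'cd': ·  [P1 ends]
  n5 'e': d→6
  n6 'ed': ·  [P2 ends]
  n7 'a': b→8
  n8 'ab': c→9
  n9 'abc': b→10
  n10 'abcb': ·  [P3 ends]
  n11 'd': ·  [P4 ends]

Failure links (BFS by depth):
  n1('b'): parent n0 fail=0; on 'b' 0 → fail=0;  out ∅∪∅=∅
  n3('c'): parent n0 fail=0; on 'c' 0 → fail=0;  out ∅∪∅=∅
  n5('e'): parent n0 fail=0; on 'e' 0 → fail=0;  out ∅∪∅=∅
  n7('a'): parent n0 fail=0; on 'a' 0 → fail=0;  out ∅∪∅=∅
  n11('d'): parent n0 fail=0; on 'd' 0 → fail=0;  out {4}∪∅={4}
  n2('be'): parent n1 fail=0; on 'e' 0 → fail=5;  out {0}∪∅={0}
  n4('cd'): parent n3 fail=0; on 'd' 0 → fail=11;  out {1}∪{4}={1,4}
  n6('ed'): parent n5 fail=0; on 'd' 0 → fail=11;  out {2}∪{4}={2,4}
  n8('ab'): parent n7 fail=0; on 'b' 0 → fail=1;  out ∅∪∅=∅
  n9('abc'): parent n8 fail=1; on 'c' 1→0 → fail=3;  out ∅∪∅=∅
  n10('abcb'): parent n9 fail=3; on 'b' 3→0 → fail=1;  out {3}∪∅={3}

Scan:
[0] read 'b'  n0⇒n1
[1] read 'e'  n1⇒n2  ** P0@[0:1]
[2] read 'd'  n2⇒n6 (fail-walked)  ** P2@[1:2],P4@[2:2]
[3] read 'b'  n6⇒n1 (fail-walked)
[4] read 'a'  n1⇒n7 (fail-walked)
[5] read 'c'  n7⇒n3 (fail-walked)
[6] read 'b'  n3⇒n1 (fail-walked)
[7] read 'a'  n1⇒n7 (fail-walked)
[8] read 'c'  n7⇒n3 (fail-walked)
[9] read 'e'  n3⇒n5 (fail-walked)
[10] read 'b'  n5⇒n1 (fail-walked)
[11] read 'c'  n1⇒n3 (fail-walked)
[12] read 'b'  n3⇒n1 (fail-walked)
[13] read 'b'  n1⇒n1 (fail-walked)
[14] read 'e'  n1⇒n2  ** P0@[13:14]
[15] read 'e'  n2⇒n5 (fail-walked)
[16] read 'd'  n5⇒n6  ** P2@[15:16],P4@[16:16]
[17] read 'b'  n6⇒n1 (fail-walked)
[18] read 'e'  n1⇒n2  ** P0@[17:18]
[19] read 'e'  n2⇒n5 (fail-walked)
[20] read 'b'  n5⇒n1 (fail-walked)
[21] read 'c'  n1⇒n3 (fail-walked)
[22] read 'd'  n3⇒n4  ** P1@[21:22],P4@[22:22]
[23] read 'd'  n4⇒n11 (fail-walked)  ** P4@[23:23]
[24] read 'b'  n11⇒n1 (fail-walked)

All matches (sorted): [[1,0],[2,2],[2,4],[14,0],[16,2],[16,4],[18,0],[22,1],[22,4],[23,4]]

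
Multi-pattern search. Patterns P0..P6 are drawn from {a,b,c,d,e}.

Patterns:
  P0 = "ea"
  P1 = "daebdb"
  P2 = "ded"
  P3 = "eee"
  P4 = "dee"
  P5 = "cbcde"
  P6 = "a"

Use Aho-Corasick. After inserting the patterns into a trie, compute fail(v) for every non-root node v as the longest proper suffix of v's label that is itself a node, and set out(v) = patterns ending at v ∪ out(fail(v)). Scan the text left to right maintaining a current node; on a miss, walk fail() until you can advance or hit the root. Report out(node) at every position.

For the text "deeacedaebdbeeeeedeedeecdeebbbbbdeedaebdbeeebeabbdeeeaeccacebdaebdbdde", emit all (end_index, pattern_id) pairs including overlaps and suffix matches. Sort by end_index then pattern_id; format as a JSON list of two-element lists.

Construct AC machine:
Trie nodes:
  0='ε' goto a→19 c→14 d→3 e→1
  1='e' goto a→2 e→11
  2='ea' goto ·  ←P0
  3='d' goto a→4 e→9
  4='da' goto e→5
  5='dae' goto b→6
  6='daeb' goto d→7
  7='daebd' goto b→8
  8='daebdb' goto ·  ←P1
  9='de' goto d→10 e→13
  10='ded' goto ·  ←P2
  11='ee' goto e→12
  12='eee' goto ·  ←P3
  13='dee' goto ·  ←P4
  14='c' goto b→15
  15='cb' goto c→16
  16='cbc' goto d→17
  17='cbcd' goto e→18
  18='cbcde' goto ·  ←P5
  19='a' goto ·  ←P6

BFS fail/out derivation:
  fail(1) 'e': from fail(0)=0 chase 'e': 0 ⇒ 0;  out=∅∪out(0)=∅
  fail(3) 'd': from fail(0)=0 chase 'd': 0 ⇒ 0;  out=∅∪out(0)=∅
  fail(14) 'c': from fail(0)=0 chase 'c': 0 ⇒ 0;  out=∅∪out(0)=∅
  fail(19) 'a': from fail(0)=0 chase 'a': 0 ⇒ 0;  out={6}∪out(0)={6}
  fail(2) 'ea': from fail(1)=0 chase 'a': 0 ⇒ 19;  out={0}∪out(19)={0,6}
  fail(4) 'da': from fail(3)=0 chase 'a': 0 ⇒ 19;  out=∅∪out(19)={6}
  fail(9) 'de': from fail(3)=0 chase 'e': 0 ⇒ 1;  out=∅∪out(1)=∅
  fail(11) 'ee': from fail(1)=0 chase 'e': 0 ⇒ 1;  out=∅∪out(1)=∅
  fail(15) 'cb': from fail(14)=0 chase 'b': 0 ⇒ 0;  out=∅∪out(0)=∅
  fail(5) 'dae': from fail(4)=19 chase 'e': 19→0 ⇒ 1;  out=∅∪out(1)=∅
  fail(10) 'ded': from fail(9)=1 chase 'd': 1→0 ⇒ 3;  out={2}∪out(3)={2}
  fail(12) 'eee': from fail(11)=1 chase 'e': 1 ⇒ 11;  out={3}∪out(11)={3}
  fail(13) 'dee': from fail(9)=1 chase 'e': 1 ⇒ 11;  out={4}∪out(11)={4}
  fail(16) 'cbc': from fail(15)=0 chase 'c': 0 ⇒ 14;  out=∅∪out(14)=∅
  fail(6) 'daeb': from fail(5)=1 chase 'b': 1→0 ⇒ 0;  out=∅∪out(0)=∅
  fail(17) 'cbcd': from fail(16)=14 chase 'd': 14→0 ⇒ 3;  out=∅∪out(3)=∅
  fail(7) 'daebd': from fail(6)=0 chase 'd': 0 ⇒ 3;  out=∅∪out(3)=∅
  fail(18) 'cbcde': from fail(17)=3 chase 'e': 3 ⇒ 9;  out={5}∪out(9)={5}
  fail(8) 'daebdb': from fail(7)=3 chase 'b': 3→0 ⇒ 0;  out={1}∪out(0)={1}

Scan:
pos 0 'd': at 3
pos 1 'e': at 9
pos 2 'e': at 13  → match P4@[0:2]
pos 3 'a': at 2 (fail-walked)  → match P0@[2:3],P6@[3:3]
pos 4 'c': at 14 (fail-walked)
pos 5 'e': at 1 (fail-walked)
pos 6 'd': at 3 (fail-walked)
pos 7 'a': at 4  → match P6@[7:7]
pos 8 'e': at 5
pos 9 'b': at 6
pos 10 'd': at 7
pos 11 'b': at 8  → match P1@[6:11]
pos 12 'e': at 1 (fail-walked)
pos 13 'e': at 11
pos 14 'e': at 12  → match P3@[12:14]
pos 15 'e': at 12 (fail-walked)  → match P3@[13:15]
pos 16 'e': at 12 (fail-walked)  → match P3@[14:16]
pos 17 'd': at 3 (fail-walked)
pos 18 'e': at 9
pos 19 'e': at 13  → match P4@[17:19]
pos 20 'd': at 3 (fail-walked)
pos 21 'e': at 9
pos 22 'e': at 13  → match P4@[20:22]
pos 23 'c': at 14 (fail-walked)
pos 24 'd': at 3 (fail-walked)
pos 25 'e': at 9
pos 26 'e': at 13  → match P4@[24:26]
pos 27 'b': at 0 (fail-walked)
pos 28 'b': at 0
pos 29 'b': at 0
pos 30 'b': at 0
pos 31 'b': at 0
pos 32 'd': at 3
pos 33 'e': at 9
pos 34 'e': at 13  → match P4@[32:34]
pos 35 'd': at 3 (fail-walked)
pos 36 'a': at 4  → match P6@[36:36]
pos 37 'e': at 5
pos 38 'b': at 6
pos 39 'd': at 7
pos 40 'b': at 8  → match P1@[35:40]
pos 41 'e': at 1 (fail-walked)
pos 42 'e': at 11
pos 43 'e': at 12  → match P3@[41:43]
pos 44 'b': at 0 (fail-walked)
pos 45 'e': at 1
pos 46 'a': at 2  → match P0@[45:46],P6@[46:46]
pos 47 'b': at 0 (fail-walked)
pos 48 'b': at 0
pos 49 'd': at 3
pos 50 'e': at 9
pos 51 'e': at 13  → match P4@[49:51]
pos 52 'e': at 12 (fail-walked)  → match P3@[50:52]
pos 53 'a': at 2 (fail-walked)  → match P0@[52:53],P6@[53:53]
pos 54 'e': at 1 (fail-walked)
pos 55 'c': at 14 (fail-walked)
pos 56 'c': at 14 (fail-walked)
pos 57 'a': at 19 (fail-walked)  → match P6@[57:57]
pos 58 'c': at 14 (fail-walked)
pos 59 'e': at 1 (fail-walked)
pos 60 'b': at 0 (fail-walked)
pos 61 'd': at 3
pos 62 'a': at 4  → match P6@[62:62]
pos 63 'e': at 5
pos 64 'b': at 6
pos 65 'd': at 7
pos 66 'b': at 8  → match P1@[61:66]
pos 67 'd': at 3 (fail-walked)
pos 68 'd': at 3 (fail-walked)
pos 69 'e': at 9

Result: [[2,4],[3,0],[3,6],[7,6],[11,1],[14,3],[15,3],[16,3],[19,4],[22,4],[26,4],[34,4],[36,6],[40,1],[43,3],[46,0],[46,6],[51,4],[52,3],[53,0],[53,6],[57,6],[62,6],[66,1]]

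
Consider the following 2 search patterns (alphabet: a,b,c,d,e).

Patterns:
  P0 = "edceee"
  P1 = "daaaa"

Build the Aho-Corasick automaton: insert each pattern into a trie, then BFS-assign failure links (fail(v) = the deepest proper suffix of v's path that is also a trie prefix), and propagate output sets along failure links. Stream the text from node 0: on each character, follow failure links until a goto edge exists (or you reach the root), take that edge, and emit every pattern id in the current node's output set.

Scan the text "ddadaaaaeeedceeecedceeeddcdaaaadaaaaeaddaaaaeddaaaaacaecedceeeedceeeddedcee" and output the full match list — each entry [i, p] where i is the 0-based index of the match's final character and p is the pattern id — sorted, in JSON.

Build:
Trie nodes:
  0='ε' goto d→7 e→1
  1='e' goto d→2
  2='ed' goto c→3
  3='edc' goto e→4
  4='edce' goto e→5
  5='edcee' goto e→6
  6='edceee' goto ·  ←P0
  7='d' goto a→8
  8='da' goto a→9
  9='daa' goto a→10
  10='daaa' goto a→11
  11='daaaa' goto ·  ←P1

BFS fail/out derivation:
  n1('e'): parent n0 fail=0; on 'e' 0 → fail=0;  out ∅∪∅=∅
  n7('d'): parent n0 fail=0; on 'd' 0 → fail=0;  out ∅∪∅=∅
  n2('ed'): parent n1 fail=0; on 'd' 0 → fail=7;  out ∅∪∅=∅
  n8('da'): parent n7 fail=0; on 'a' 0 → fail=0;  out ∅∪∅=∅
  n3('edc'): parent n2 fail=7; on 'c' 7→0 → fail=0;  out ∅∪∅=∅
  n9('daa'): parent n8 fail=0; on 'a' 0 → fail=0;  out ∅∪∅=∅
  n4('edce'): parent n3 fail=0; on 'e' 0 → fail=1;  out ∅∪∅=∅
  n10('daaa'): parent n9 fail=0; on 'a' 0 → fail=0;  out ∅∪∅=∅
  n5('edcee'): parent n4 fail=1; on 'e' 1→0 → fail=1;  out ∅∪∅=∅
  n11('daaaa'): parent n10 fail=0; on 'a' 0 → fail=0;  out {1}∪∅={1}
  n6('edceee'): parent n5 fail=1; on 'e' 1→0 → fail=1;  out {0}∪∅={0}

Scan:
pos 0 'd': at 7
pos 1 'd': at 7 (via fail)
pos 2 'a': at 8
pos 3 'd': at 7 (via fail)
pos 4 'a': at 8
pos 5 'a': at 9
pos 6 'a': at 10
pos 7 'a': at 11  ** P1@[3:7]
pos 8 'e': at 1 (via fail)
pos 9 'e': at 1 (via fail)
pos 10 'e': at 1 (via fail)
pos 11 'd': at 2
pos 12 'c': at 3
pos 13 'e': at 4
pos 14 'e': at 5
pos 15 'e': at 6  ** P0@[10:15]
pos 16 'c': at 0 (via fail)
pos 17 'e': at 1
pos 18 'd': at 2
pos 19 'c': at 3
pos 20 'e': at 4
pos 21 'e': at 5
pos 22 'e': at 6  ** P0@[17:22]
pos 23 'd': at 2 (via fail)
pos 24 'd': at 7 (via fail)
pos 25 'c': at 0 (via fail)
pos 26 'd': at 7
pos 27 'a': at 8
pos 28 'a': at 9
pos 29 'a': at 10
pos 30 'a': at 11  ** P1@[26:30]
pos 31 'd': at 7 (via fail)
pos 32 'a': at 8
pos 33 'a': at 9
pos 34 'a': at 10
pos 35 'a': at 11  ** P1@[31:35]
pos 36 'e': at 1 (via fail)
pos 37 'a': at 0 (via fail)
pos 38 'd': at 7
pos 39 'd': at 7 (via fail)
pos 40 'a': at 8
pos 41 'a': at 9
pos 42 'a': at 10
pos 43 'a': at 11  ** P1@[39:43]
pos 44 'e': at 1 (via fail)
pos 45 'd': at 2
pos 46 'd': at 7 (via fail)
pos 47 'a': at 8
pos 48 'a': at 9
pos 49 'a': at 10
pos 50 'a': at 11  ** P1@[46:50]
pos 51 'a': at 0 (via fail)
pos 52 'c': at 0
pos 53 'a': at 0
pos 54 'e': at 1
pos 55 'c': at 0 (via fail)
pos 56 'e': at 1
pos 57 'd': at 2
pos 58 'c': at 3
pos 59 'e': at 4
pos 60 'e': at 5
pos 61 'e': at 6  ** P0@[56:61]
pos 62 'e': at 1 (via fail)
pos 63 'd': at 2
pos 64 'c': at 3
pos 65 'e': at 4
pos 66 'e': at 5
pos 67 'e': at 6  ** P0@[62:67]
pos 68 'd': at 2 (via fail)
pos 69 'd': at 7 (via fail)
pos 70 'e': at 1 (via fail)
pos 71 'd': at 2
pos 72 'c': at 3
pos 73 'e': at 4
pos 74 'e': at 5

Result: [[7,1],[15,0],[22,0],[30,1],[35,1],[43,1],[50,1],[61,0],[67,0]]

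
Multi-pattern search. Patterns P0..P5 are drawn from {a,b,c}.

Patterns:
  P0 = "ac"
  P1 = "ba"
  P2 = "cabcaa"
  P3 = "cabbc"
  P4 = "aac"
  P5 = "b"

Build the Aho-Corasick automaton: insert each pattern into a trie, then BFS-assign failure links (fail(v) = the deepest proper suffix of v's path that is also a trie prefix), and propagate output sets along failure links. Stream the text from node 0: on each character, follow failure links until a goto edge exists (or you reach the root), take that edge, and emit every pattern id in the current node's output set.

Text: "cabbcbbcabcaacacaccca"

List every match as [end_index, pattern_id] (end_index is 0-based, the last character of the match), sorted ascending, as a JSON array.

Build automaton:
Trie nodes:
  n0 'ε': a→1 b→3 c→5
  n1 'a': a→13 c→2
  n2 'ac': ·  [P0 ends]
  n3 'b': a→4  [P5 ends]
  n4 'ba': ·  [P1 ends]
  n5 'c': a→6
  n6 'ca': b→7
  n7 'cab': b→11 c→8
  n8 'cabc': a→9
  n9 'cabca': a→10
  n10 'cabcaa': ·  [P2 ends]
  n11 'cabb': c→12
  n12 'cabbc': ·  [P3 ends]
  n13 'aa': c→14
  n14 'aac': ·  [P4 ends]

BFS fail/out derivation:
  fail(1) 'a': from fail(0)=0 chase 'a': 0 ⇒ 0;  out=∅∪out(0)=∅
  fail(3) 'b': from fail(0)=0 chase 'b': 0 ⇒ 0;  out={5}∪out(0)={5}
  fail(5) 'c': from fail(0)=0 chase 'c': 0 ⇒ 0;  out=∅∪out(0)=∅
  fail(2) 'ac': from fail(1)=0 chase 'c': 0 ⇒ 5;  out={0}∪out(5)={0}
  fail(4) 'ba': from fail(3)=0 chase 'a': 0 ⇒ 1;  out={1}∪out(1)={1}
  fail(6) 'ca': from fail(5)=0 chase 'a': 0 ⇒ 1;  out=∅∪out(1)=∅
  fail(13) 'aa': from fail(1)=0 chase 'a': 0 ⇒ 1;  out=∅∪out(1)=∅
  fail(7) 'cab': from fail(6)=1 chase 'b': 1→0 ⇒ 3;  out=∅∪out(3)={5}
  fail(14) 'aac': from fail(13)=1 chase 'c': 1 ⇒ 2;  out={4}∪out(2)={0,4}
  fail(8) 'cabc': from fail(7)=3 chase 'c': 3→0 ⇒ 5;  out=∅∪out(5)=∅
  fail(11) 'cabb': from fail(7)=3 chase 'b': 3→0 ⇒ 3;  out=∅∪out(3)={5}
  fail(9) 'cabca': from fail(8)=5 chase 'a': 5 ⇒ 6;  out=∅∪out(6)=∅
  fail(12) 'cabbc': from fail(11)=3 chase 'c': 3→0 ⇒ 5;  out={3}∪out(5)={3}
  fail(10) 'cabcaa': from fail(9)=6 chase 'a': 6→1 ⇒ 13;  out={2}∪out(13)={2}

Run:
pos 0 'c': at 5
pos 1 'a': at 6
pos 2 'b': at 7  emit P5@[2:2]
pos 3 'b': at 11  emit P5@[3:3]
pos 4 'c': at 12  emit P3@[0:4]
pos 5 'b': at 3 ·f  emit P5@[5:5]
pos 6 'b': at 3 ·f  emit P5@[6:6]
pos 7 'c': at 5 ·f
pos 8 'a': at 6
pos 9 'b': at 7  emit P5@[9:9]
pos 10 'c': at 8
pos 11 'a': at 9
pos 12 'a': at 10  emit P2@[7:12]
pos 13 'c': at 14 ·f  emit P0@[12:13],P4@[11:13]
pos 14 'a': at 6 ·f
pos 15 'c': at 2 ·f  emit P0@[14:15]
pos 16 'a': at 6 ·f
pos 17 'c': at 2 ·f  emit P0@[16:17]
pos 18 'c': at 5 ·f
pos 19 'c': at 5 ·f
pos 20 'a': at 6

Result: [[2,5],[3,5],[4,3],[5,5],[6,5],[9,5],[12,2],[13,0],[13,4],[15,0],[17,0]]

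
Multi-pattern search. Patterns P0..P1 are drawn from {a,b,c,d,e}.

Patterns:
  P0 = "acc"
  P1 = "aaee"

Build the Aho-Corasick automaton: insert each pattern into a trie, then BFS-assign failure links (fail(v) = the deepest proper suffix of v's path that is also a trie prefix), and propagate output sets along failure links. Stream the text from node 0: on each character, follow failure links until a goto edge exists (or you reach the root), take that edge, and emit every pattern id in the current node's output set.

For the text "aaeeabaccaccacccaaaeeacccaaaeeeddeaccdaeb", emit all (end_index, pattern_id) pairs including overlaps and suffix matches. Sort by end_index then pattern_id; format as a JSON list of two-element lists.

Build automaton:
Trie (insert patterns):
  0='ε' goto a→1
  1='a' goto a→4 c→2
  2='ac' goto c→3
  3='acc' goto ·  [P0 ends]
  4='aa' goto e→5
  5='aae' goto e→6
  6='aaee' goto ·  [P1 ends]

BFS fail/out derivation:
  n1('a'): parent n0 fail=0; on 'a' 0 → fail=0;  out ∅∪∅=∅
  n2('ac'): parent n1 fail=0; on 'c' 0 → fail=0;  out ∅∪∅=∅
  n4('aa'): parent n1 fail=0; on 'a' 0 → fail=1;  out ∅∪∅=∅
  n3('acc'): parent n2 fail=0; on 'c' 0 → fail=0;  out {0}∪∅={0}
  n5('aae'): parent n4 fail=1; on 'e' 1→0 → fail=0;  out ∅∪∅=∅
  n6('aaee'): parent n5 fail=0; on 'e' 0 → fail=0;  out {1}∪∅={1}

Text stream:
i=0 'a': node 0→1
i=1 'a': node 1→4
i=2 'e': node 4→5
i=3 'e': node 5→6  ** P1@[0:3]
i=4 'a': node 6→1 ·f
i=5 'b': node 1→0 ·f
i=6 'a': node 0→1
i=7 'c': node 1→2
i=8 'c': node 2→3  ** P0@[6:8]
i=9 'a': node 3→1 ·f
i=10 'c': node 1→2
i=11 'c': node 2→3  ** P0@[9:11]
i=12 'a': node 3→1 ·f
i=13 'c': node 1→2
i=14 'c': node 2→3  ** P0@[12:14]
i=15 'c': node 3→0 ·f
i=16 'a': node 0→1
i=17 'a': node 1→4
i=18 'a': node 4→4 ·f
i=19 'e': node 4→5
i=20 'e': node 5→6  ** P1@[17:20]
i=21 'a': node 6→1 ·f
i=22 'c': node 1→2
i=23 'c': node 2→3  ** P0@[21:23]
i=24 'c': node 3→0 ·f
i=25 'a': node 0→1
i=26 'a': node 1→4
i=27 'a': node 4→4 ·f
i=28 'e': node 4→5
i=29 'e': node 5→6  ** P1@[26:29]
i=30 'e': node 6→0 ·f
i=31 'd': node 0→0
i=32 'd': node 0→0
i=33 'e': node 0→0
i=34 'a': node 0→1
i=35 'c': node 1→2
i=36 'c': node 2→3  ** P0@[34:36]
i=37 'd': node 3→0 ·f
i=38 'a': node 0→1
i=39 'e': node 1→0 ·f
i=40 'b': node 0→0

All matches (sorted): [[3,1],[8,0],[11,0],[14,0],[20,1],[23,0],[29,1],[36,0]]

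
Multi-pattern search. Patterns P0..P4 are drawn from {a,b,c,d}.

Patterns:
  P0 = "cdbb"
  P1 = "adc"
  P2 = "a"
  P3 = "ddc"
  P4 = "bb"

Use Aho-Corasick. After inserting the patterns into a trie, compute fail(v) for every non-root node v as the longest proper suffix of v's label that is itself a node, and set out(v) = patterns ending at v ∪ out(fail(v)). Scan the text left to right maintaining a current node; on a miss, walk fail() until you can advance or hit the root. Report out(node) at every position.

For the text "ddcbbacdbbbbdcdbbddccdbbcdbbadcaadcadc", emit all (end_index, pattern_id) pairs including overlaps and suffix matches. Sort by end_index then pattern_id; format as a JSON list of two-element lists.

Build:
Trie (insert patterns):
  0='ε' goto a→5 b→11 c→1 d→8
  1='c' goto d→2
  2='cd' goto b→3
  3='cdb' goto b→4
  4='cdbb' goto ·  [P0 ends]
  5='a' goto d→6  [P2 ends]
  6='ad' goto c→7
  7='adc' goto ·  [P1 ends]
  8='d' goto d→9
  9='dd' goto c→10
  10='ddc' goto ·  [P3 ends]
  11='b' goto b→12
  12='bb' goto ·  [P4 ends]

BFS fail/out derivation:
  n1('c'): parent n0 fail=0; on 'c' 0 → fail=0;  out ∅∪∅=∅
  n5('a'): parent n0 fail=0; on 'a' 0 → fail=0;  out {2}∪∅={2}
  n8('d'): parent n0 fail=0; on 'd' 0 → fail=0;  out ∅∪∅=∅
  n11('b'): parent n0 fail=0; on 'b' 0 → fail=0;  out ∅∪∅=∅
  n2('cd'): parent n1 fail=0; on 'd' 0 → fail=8;  out ∅∪∅=∅
  n6('ad'): parent n5 fail=0; on 'd' 0 → fail=8;  out ∅∪∅=∅
  n9('dd'): parent n8 fail=0; on 'd' 0 → fail=8;  out ∅∪∅=∅
  n12('bb'): parent n11 fail=0; on 'b' 0 → fail=11;  out {4}∪∅={4}
  n3('cdb'): parent n2 fail=8; on 'b' 8→0 → fail=11;  out ∅∪∅=∅
  n7('adc'): parent n6 fail=8; on 'c' 8→0 → fail=1;  out {1}∪∅={1}
  n10('ddc'): parent n9 fail=8; on 'c' 8→0 → fail=1;  out {3}∪∅={3}
  n4('cdbb'): parent n3 fail=11; on 'b' 11 → fail=12;  out {0}∪{4}={0,4}

Text stream:
i=0 'd': node 0→8
i=1 'd': node 8→9
i=2 'c': node 9→10  ** P3@[0:2]
i=3 'b': node 10→11 (fail-walked)
i=4 'b': node 11→12  ** P4@[3:4]
i=5 'a': node 12→5 (fail-walked)  ** P2@[5:5]
i=6 'c': node 5→1 (fail-walked)
i=7 'd': node 1→2
i=8 'b': node 2→3
i=9 'b': node 3→4  ** P0@[6:9],P4@[8:9]
i=10 'b': node 4→12 (fail-walked)  ** P4@[9:10]
i=11 'b': node 12→12 (fail-walked)  ** P4@[10:11]
i=12 'd': node 12→8 (fail-walked)
i=13 'c': node 8→1 (fail-walked)
i=14 'd': node 1→2
i=15 'b': node 2→3
i=16 'b': node 3→4  ** P0@[13:16],P4@[15:16]
i=17 'd': node 4→8 (fail-walked)
i=18 'd': node 8→9
i=19 'c': node 9→10  ** P3@[17:19]
i=20 'c': node 10→1 (fail-walked)
i=21 'd': node 1→2
i=22 'b': node 2→3
i=23 'b': node 3→4  ** P0@[20:23],P4@[22:23]
i=24 'c': node 4→1 (fail-walked)
i=25 'd': node 1→2
i=26 'b': node 2→3
i=27 'b': node 3→4  ** P0@[24:27],P4@[26:27]
i=28 'a': node 4→5 (fail-walked)  ** P2@[28:28]
i=29 'd': node 5→6
i=30 'c': node 6→7  ** P1@[28:30]
i=31 'a': node 7→5 (fail-walked)  ** P2@[31:31]
i=32 'a': node 5→5 (fail-walked)  ** P2@[32:32]
i=33 'd': node 5→6
i=34 'c': node 6→7  ** P1@[32:34]
i=35 'a': node 7→5 (fail-walked)  ** P2@[35:35]
i=36 'd': node 5→6
i=37 'c': node 6→7  ** P1@[35:37]

Matches: [[2,3],[4,4],[5,2],[9,0],[9,4],[10,4],[11,4],[16,0],[16,4],[19,3],[23,0],[23,4],[27,0],[27,4],[28,2],[30,1],[31,2],[32,2],[34,1],[35,2],[37,1]]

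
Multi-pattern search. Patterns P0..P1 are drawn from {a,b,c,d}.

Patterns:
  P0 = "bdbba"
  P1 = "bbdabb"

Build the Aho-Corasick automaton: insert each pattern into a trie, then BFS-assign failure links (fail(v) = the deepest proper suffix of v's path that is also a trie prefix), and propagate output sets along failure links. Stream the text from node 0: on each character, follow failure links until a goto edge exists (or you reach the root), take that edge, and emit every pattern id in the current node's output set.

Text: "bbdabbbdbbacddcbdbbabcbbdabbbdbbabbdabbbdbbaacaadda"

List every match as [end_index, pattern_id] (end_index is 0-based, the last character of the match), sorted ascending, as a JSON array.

Construct AC machine:
Trie (insert patterns):
  n0 'ε': b→1
  n1 'b': b→6 d→2
  n2 'bd': b→3
  n3 'bdb': b→4
  n4 'bdbb': a→5
  n5 'bdbba': ·  ←P0
  n6 'bb': d→7
  n7 'bbd': a→8
  n8 'bbda': b→9
  n9 'bbdab': b→10
  n10 'bbdabb': ·  ←P1

Failure links (BFS by depth):
  n1('b'): parent n0 fail=0; on 'b' 0 → fail=0;  out ∅∪∅=∅
  n2('bd'): parent n1 fail=0; on 'd' 0 → fail=0;  out ∅∪∅=∅
  n6('bb'): parent n1 fail=0; on 'b' 0 → fail=1;  out ∅∪∅=∅
  n3('bdb'): parent n2 fail=0; on 'b' 0 → fail=1;  out ∅∪∅=∅
  n7('bbd'): parent n6 fail=1; on 'd' 1 → fail=2;  out ∅∪∅=∅
  n4('bdbb'): parent n3 fail=1; on 'b' 1 → fail=6;  out ∅∪∅=∅
  n8('bbda'): parent n7 fail=2; on 'a' 2→0 → fail=0;  out ∅∪∅=∅
  n5('bdbba'): parent n4 fail=6; on 'a' 6→1→0 → fail=0;  out {0}∪∅={0}
  n9('bbdab'): parent n8 fail=0; on 'b' 0 → fail=1;  out ∅∪∅=∅
  n10('bbdabb'): parent n9 fail=1; on 'b' 1 → fail=6;  out {1}∪∅={1}

Text stream:
i=0 'b': node 0→1
i=1 'b': node 1→6
i=2 'd': node 6→7
i=3 'a': node 7→8
i=4 'b': node 8→9
i=5 'b': node 9→10  → match P1@[0:5]
i=6 'b': node 10→6 (via fail)
i=7 'd': node 6→7
i=8 'b': node 7→3 (via fail)
i=9 'b': node 3→4
i=10 'a': node 4→5  → match P0@[6:10]
i=11 'c': node 5→0 (via fail)
i=12 'd': node 0→0
i=13 'd': node 0→0
i=14 'c': node 0→0
i=15 'b': node 0→1
i=16 'd': node 1→2
i=17 'b': node 2→3
i=18 'b': node 3→4
i=19 'a': node 4→5  → match P0@[15:19]
i=20 'b': node 5→1 (via fail)
i=21 'c': node 1→0 (via fail)
i=22 'b': node 0→1
i=23 'b': node 1→6
i=24 'd': node 6→7
i=25 'a': node 7→8
i=26 'b': node 8→9
i=27 'b': node 9→10  → match P1@[22:27]
i=28 'b': node 10→6 (via fail)
i=29 'd': node 6→7
i=30 'b': node 7→3 (via fail)
i=31 'b': node 3→4
i=32 'a': node 4→5  → match P0@[28:32]
i=33 'b': node 5→1 (via fail)
i=34 'b': node 1→6
i=35 'd': node 6→7
i=36 'a': node 7→8
i=37 'b': node 8→9
i=38 'b': node 9→10  → match P1@[33:38]
i=39 'b': node 10→6 (via fail)
i=40 'd': node 6→7
i=41 'b': node 7→3 (via fail)
i=42 'b': node 3→4
i=43 'a': node 4→5  → match P0@[39:43]
i=44 'a': node 5→0 (via fail)
i=45 'c': node 0→0
i=46 'a': node 0→0
i=47 'a': node 0→0
i=48 'd': node 0→0
i=49 'd': node 0→0
i=50 'a': node 0→0

All matches (sorted): [[5,1],[10,0],[19,0],[27,1],[32,0],[38,1],[43,0]]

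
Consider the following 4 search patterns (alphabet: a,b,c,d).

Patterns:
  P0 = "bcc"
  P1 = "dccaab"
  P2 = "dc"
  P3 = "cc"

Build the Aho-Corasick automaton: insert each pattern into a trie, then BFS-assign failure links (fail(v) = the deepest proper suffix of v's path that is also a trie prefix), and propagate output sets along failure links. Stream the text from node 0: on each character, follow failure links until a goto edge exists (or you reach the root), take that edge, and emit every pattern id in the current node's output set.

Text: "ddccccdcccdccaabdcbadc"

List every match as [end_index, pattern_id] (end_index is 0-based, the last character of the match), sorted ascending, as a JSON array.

Build automaton:
Trie nodes:
  n0 'ε': b→1 c→10 d→4
  n1 'b': c→2
  n2 'bc': c→3
  n3 'bcc': ·  ←P0
  n4 'd': c→5
  n5 'dc': c→6  ←P2
  n6 'dcc': a→7
  n7 'dcca': a→8
  n8 'dccaa': b→9
  n9 'dccaab': ·  ←P1
  n10 'c': c→11
  n11 'cc': ·  ←P3

Failure links (BFS by depth):
  fail(1) 'b': from fail(0)=0 chase 'b': 0 ⇒ 0;  out=∅∪out(0)=∅
  fail(4) 'd': from fail(0)=0 chase 'd': 0 ⇒ 0;  out=∅∪out(0)=∅
  fail(10) 'c': from fail(0)=0 chase 'c': 0 ⇒ 0;  out=∅∪out(0)=∅
  fail(2) 'bc': from fail(1)=0 chase 'c': 0 ⇒ 10;  out=∅∪out(10)=∅
  fail(5) 'dc': from fail(4)=0 chase 'c': 0 ⇒ 10;  out={2}∪out(10)={2}
  fail(11) 'cc': from fail(10)=0 chase 'c': 0 ⇒ 10;  out={3}∪out(10)={3}
  fail(3) 'bcc': from fail(2)=10 chase 'c': 10 ⇒ 11;  out={0}∪out(11)={0,3}
  fail(6) 'dcc': from fail(5)=10 chase 'c': 10 ⇒ 11;  out=∅∪out(11)={3}
  fail(7) 'dcca': from fail(6)=11 chase 'a': 11→10→0 ⇒ 0;  out=∅∪out(0)=∅
  fail(8) 'dccaa': from fail(7)=0 chase 'a': 0 ⇒ 0;  out=∅∪out(0)=∅
  fail(9) 'dccaab': from fail(8)=0 chase 'b': 0 ⇒ 1;  out={1}∪out(1)={1}

Run:
i=0 'd': node 0→4
i=1 'd': node 4→4 (fail-walked)
i=2 'c': node 4→5  → match P2@[1:2]
i=3 'c': node 5→6  → match P3@[2:3]
i=4 'c': node 6→11 (fail-walked)  → match P3@[3:4]
i=5 'c': node 11→11 (fail-walked)  → match P3@[4:5]
i=6 'd': node 11→4 (fail-walked)
i=7 'c': node 4→5  → match P2@[6:7]
i=8 'c': node 5→6  → match P3@[7:8]
i=9 'c': node 6→11 (fail-walked)  → match P3@[8:9]
i=10 'd': node 11→4 (fail-walked)
i=11 'c': node 4→5  → match P2@[10:11]
i=12 'c': node 5→6  → match P3@[11:12]
i=13 'a': node 6→7
i=14 'a': node 7→8
i=15 'b': node 8→9  → match P1@[10:15]
i=16 'd': node 9→4 (fail-walked)
i=17 'c': node 4→5  → match P2@[16:17]
i=18 'b': node 5→1 (fail-walked)
i=19 'a': node 1→0 (fail-walked)
i=20 'd': node 0→4
i=21 'c': node 4→5  → match P2@[20:21]

Result: [[2,2],[3,3],[4,3],[5,3],[7,2],[8,3],[9,3],[11,2],[12,3],[15,1],[17,2],[21,2]]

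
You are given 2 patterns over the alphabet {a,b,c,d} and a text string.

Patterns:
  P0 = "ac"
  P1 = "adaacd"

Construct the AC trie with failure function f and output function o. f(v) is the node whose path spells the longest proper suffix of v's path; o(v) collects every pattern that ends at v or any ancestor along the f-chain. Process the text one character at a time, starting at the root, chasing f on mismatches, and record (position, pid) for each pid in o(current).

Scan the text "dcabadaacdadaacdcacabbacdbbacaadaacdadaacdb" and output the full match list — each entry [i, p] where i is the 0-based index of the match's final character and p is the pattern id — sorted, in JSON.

Build automaton:
Trie nodes:
  0='ε' goto a→1
  1='a' goto c→2 d→3
  2='ac' goto ·  [P0 ends]
  3='ad' goto a→4
  4='ada' goto a→5
  5='adaa' goto c→6
  6='adaac' goto d→7
  7='adaacd' goto ·  [P1 ends]

BFS fail/out derivation:
  n1('a'): parent n0 fail=0; on 'a' 0 → fail=0;  out ∅∪∅=∅
  n2('ac'): parent n1 fail=0; on 'c' 0 → fail=0;  out {0}∪∅={0}
  n3('ad'): parent n1 fail=0; on 'd' 0 → fail=0;  out ∅∪∅=∅
  n4('ada'): parent n3 fail=0; on 'a' 0 → fail=1;  out ∅∪∅=∅
  n5('adaa'): parent n4 fail=1; on 'a' 1→0 → fail=1;  out ∅∪∅=∅
  n6('adaac'): parent n5 fail=1; on 'c' 1 → fail=2;  out ∅∪{0}={0}
  n7('adaacd'): parent n6 fail=2; on 'd' 2→0 → fail=0;  out {1}∪∅={1}

Run:
pos 0 'd': at 0
pos 1 'c': at 0
pos 2 'a': at 1
pos 3 'b': at 0 (fail-walked)
pos 4 'a': at 1
pos 5 'd': at 3
pos 6 'a': at 4
pos 7 'a': at 5
pos 8 'c': at 6  emit P0@[7:8]
pos 9 'd': at 7  emit P1@[4:9]
pos 10 'a': at 1 (fail-walked)
pos 11 'd': at 3
pos 12 'a': at 4
pos 13 'a': at 5
pos 14 'c': at 6  emit P0@[13:14]
pos 15 'd': at 7  emit P1@[10:15]
pos 16 'c': at 0 (fail-walked)
pos 17 'a': at 1
pos 18 'c': at 2  emit P0@[17:18]
pos 19 'a': at 1 (fail-walked)
pos 20 'b': at 0 (fail-walked)
pos 21 'b': at 0
pos 22 'a': at 1
pos 23 'c': at 2  emit P0@[22:23]
pos 24 'd': at 0 (fail-walked)
pos 25 'b': at 0
pos 26 'b': at 0
pos 27 'a': at 1
pos 28 'c': at 2  emit P0@[27:28]
pos 29 'a': at 1 (fail-walked)
pos 30 'a': at 1 (fail-walked)
pos 31 'd': at 3
pos 32 'a': at 4
pos 33 'a': at 5
pos 34 'c': at 6  emit P0@[33:34]
pos 35 'd': at 7  emit P1@[30:35]
pos 36 'a': at 1 (fail-walked)
pos 37 'd': at 3
pos 38 'a': at 4
pos 39 'a': at 5
pos 40 'c': at 6  emit P0@[39:40]
pos 41 'd': at 7  emit P1@[36:41]
pos 42 'b': at 0 (fail-walked)

All matches (sorted): [[8,0],[9,1],[14,0],[15,1],[18,0],[23,0],[28,0],[34,0],[35,1],[40,0],[41,1]]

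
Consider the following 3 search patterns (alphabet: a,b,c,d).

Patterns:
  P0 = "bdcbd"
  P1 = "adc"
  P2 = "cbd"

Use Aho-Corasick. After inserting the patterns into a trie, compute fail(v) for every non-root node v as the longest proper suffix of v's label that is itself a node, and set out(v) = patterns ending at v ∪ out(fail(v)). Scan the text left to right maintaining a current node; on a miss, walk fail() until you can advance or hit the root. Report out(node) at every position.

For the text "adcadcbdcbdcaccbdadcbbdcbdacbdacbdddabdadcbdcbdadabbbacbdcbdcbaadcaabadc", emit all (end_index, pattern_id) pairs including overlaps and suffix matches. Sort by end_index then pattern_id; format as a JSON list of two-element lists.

Build:
Trie nodes:
  n0 'ε': a→6 b→1 c→9
  n1 'b': d→2
  n2 'bd': c→3
  n3 'bdc': b→4
  n4 'bdcb': d→5
  n5 'bdcbd': ·  [P0 ends]
  n6 'a': d→7
  n7 'ad': c→8
  n8 'adc': ·  [P1 ends]
  n9 'c': b→10
  n10 'cb': d→11
  n11 'cbd': ·  [P2 ends]

Failure links (BFS by depth):
  fail(1) 'b': from fail(0)=0 chase 'b': 0 ⇒ 0;  out=∅∪out(0)=∅
  fail(6) 'a': from fail(0)=0 chase 'a': 0 ⇒ 0;  out=∅∪out(0)=∅
  fail(9) 'c': from fail(0)=0 chase 'c': 0 ⇒ 0;  out=∅∪out(0)=∅
  fail(2) 'bd': from fail(1)=0 chase 'd': 0 ⇒ 0;  out=∅∪out(0)=∅
  fail(7) 'ad': from fail(6)=0 chase 'd': 0 ⇒ 0;  out=∅∪out(0)=∅
  fail(10) 'cb': from fail(9)=0 chase 'b': 0 ⇒ 1;  out=∅∪out(1)=∅
  fail(3) 'bdc': from fail(2)=0 chase 'c': 0 ⇒ 9;  out=∅∪out(9)=∅
  fail(8) 'adc': from fail(7)=0 chase 'c': 0 ⇒ 9;  out={1}∪out(9)={1}
  fail(11) 'cbd': from fail(10)=1 chase 'd': 1 ⇒ 2;  out={2}∪out(2)={2}
  fail(4) 'bdcb': from fail(3)=9 chase 'b': 9 ⇒ 10;  out=∅∪out(10)=∅
  fail(5) 'bdcbd': from fail(4)=10 chase 'd': 10 ⇒ 11;  out={0}∪out(11)={0,2}

Text stream:
[0] read 'a'  n0⇒n6
[1] read 'd'  n6⇒n7
[2] read 'c'  n7⇒n8  ** P1@[0:2]
[3] read 'a'  n8⇒n6 (via fail)
[4] read 'd'  n6⇒n7
[5] read 'c'  n7⇒n8  ** P1@[3:5]
[6] read 'b'  n8⇒n10 (via fail)
[7] read 'd'  n10⇒n11  ** P2@[5:7]
[8] read 'c'  n11⇒n3 (via fail)
[9] read 'b'  n3⇒n4
[10] read 'd'  n4⇒n5  ** P0@[6:10],P2@[8:10]
[11] read 'c'  n5⇒n3 (via fail)
[12] read 'a'  n3⇒n6 (via fail)
[13] read 'c'  n6⇒n9 (via fail)
[14] read 'c'  n9⇒n9 (via fail)
[15] read 'b'  n9⇒n10
[16] read 'd'  n10⇒n11  ** P2@[14:16]
[17] read 'a'  n11⇒n6 (via fail)
[18] read 'd'  n6⇒n7
[19] read 'c'  n7⇒n8  ** P1@[17:19]
[20] read 'b'  n8⇒n10 (via fail)
[21] read 'b'  n10⇒n1 (via fail)
[22] read 'd'  n1⇒n2
[23] read 'c'  n2⇒n3
[24] read 'b'  n3⇒n4
[25] read 'd'  n4⇒n5  ** P0@[21:25],P2@[23:25]
[26] read 'a'  n5⇒n6 (via fail)
[27] read 'c'  n6⇒n9 (via fail)
[28] read 'b'  n9⇒n10
[29] read 'd'  n10⇒n11  ** P2@[27:29]
[30] read 'a'  n11⇒n6 (via fail)
[31] read 'c'  n6⇒n9 (via fail)
[32] read 'b'  n9⇒n10
[33] read 'd'  n10⇒n11  ** P2@[31:33]
[34] read 'd'  n11⇒n0 (via fail)
[35] read 'd'  n0⇒n0
[36] read 'a'  n0⇒n6
[37] read 'b'  n6⇒n1 (via fail)
[38] read 'd'  n1⇒n2
[39] read 'a'  n2⇒n6 (via fail)
[40] read 'd'  n6⇒n7
[41] read 'c'  n7⇒n8  ** P1@[39:41]
[42] read 'b'  n8⇒n10 (via fail)
[43] read 'd'  n10⇒n11  ** P2@[41:43]
[44] read 'c'  n11⇒n3 (via fail)
[45] read 'b'  n3⇒n4
[46] read 'd'  n4⇒n5  ** P0@[42:46],P2@[44:46]
[47] read 'a'  n5⇒n6 (via fail)
[48] read 'd'  n6⇒n7
[49] read 'a'  n7⇒n6 (via fail)
[50] read 'b'  n6⇒n1 (via fail)
[51] read 'b'  n1⇒n1 (via fail)
[52] read 'b'  n1⇒n1 (via fail)
[53] read 'a'  n1⇒n6 (via fail)
[54] read 'c'  n6⇒n9 (via fail)
[55] read 'b'  n9⇒n10
[56] read 'd'  n10⇒n11  ** P2@[54:56]
[57] read 'c'  n11⇒n3 (via fail)
[58] read 'b'  n3⇒n4
[59] read 'd'  n4⇒n5  ** P0@[55:59],P2@[57:59]
[60] read 'c'  n5⇒n3 (via fail)
[61] read 'b'  n3⇒n4
[62] read 'a'  n4⇒n6 (via fail)
[63] read 'a'  n6⇒n6 (via fail)
[64] read 'd'  n6⇒n7
[65] read 'c'  n7⇒n8  ** P1@[63:65]
[66] read 'a'  n8⇒n6 (via fail)
[67] read 'a'  n6⇒n6 (via fail)
[68] read 'b'  n6⇒n1 (via fail)
[69] read 'a'  n1⇒n6 (via fail)
[70] read 'd'  n6⇒n7
[71] read 'c'  n7⇒n8  ** P1@[69:71]

Matches: [[2,1],[5,1],[7,2],[10,0],[10,2],[16,2],[19,1],[25,0],[25,2],[29,2],[33,2],[41,1],[43,2],[46,0],[46,2],[56,2],[59,0],[59,2],[65,1],[71,1]]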